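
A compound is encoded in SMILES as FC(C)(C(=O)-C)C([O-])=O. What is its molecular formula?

C5H6FO3-

Heavy atoms from the SMILES: 5 C, 1 F, 3 O.
Implicit hydrogens by atom environment:
  3 × C: no H
  2 × C: 3 H each → 6
  2 × O: no H
  1 × F: no H
  1 × O (charge -1): no H
  Total hydrogens = 6.
Net charge -1.
Molecular formula: C5H6FO3-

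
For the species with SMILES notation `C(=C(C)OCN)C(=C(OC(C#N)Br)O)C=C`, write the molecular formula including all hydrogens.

C10H13BrN2O3

Heavy atoms from the SMILES: 1 Br, 10 C, 2 N, 3 O.
Implicit hydrogens by atom environment:
  4 × C: no H
  3 × C: 1 H each → 3
  2 × C: 2 H each → 4
  2 × O: no H
  1 × Br: no H
  1 × C: 3 H
  1 × N: 2 H
  1 × N: no H
  1 × O: 1 H
  Total hydrogens = 13.
Molecular formula: C10H13BrN2O3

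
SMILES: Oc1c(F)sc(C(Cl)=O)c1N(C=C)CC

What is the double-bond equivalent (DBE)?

5

Molecular formula from the SMILES: C9H9ClFNO2S.
DoU = (2C + 2 + N − H − X)/2 = (2·9 + 2 + 1 − 9 − 2)/2 = 10/2 = 5.
(Structurally: 1 ring(s) + 4 π bond(s) = 5.)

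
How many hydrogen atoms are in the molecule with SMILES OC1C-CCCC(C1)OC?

Hydrogens are implicit in SMILES; fill each atom to its normal valence:
  5 × C: 2 H each → 10
  2 × C: 1 H each → 2
  1 × C: 3 H
  1 × O: 1 H
  1 × O: no H
  Total hydrogens = 16.

16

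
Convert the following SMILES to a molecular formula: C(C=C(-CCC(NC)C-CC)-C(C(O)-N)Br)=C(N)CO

C14H28BrN3O2

Heavy atoms from the SMILES: 1 Br, 14 C, 3 N, 2 O.
Implicit hydrogens by atom environment:
  5 × C: 2 H each → 10
  5 × C: 1 H each → 5
  2 × C: 3 H each → 6
  2 × C: no H
  2 × N: 2 H each → 4
  2 × O: 1 H each → 2
  1 × Br: no H
  1 × N: 1 H
  Total hydrogens = 28.
Molecular formula: C14H28BrN3O2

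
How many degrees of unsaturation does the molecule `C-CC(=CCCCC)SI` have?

Molecular formula from the SMILES: C8H15IS.
DoU = (2C + 2 + N − H − X)/2 = (2·8 + 2 + 0 − 15 − 1)/2 = 2/2 = 1.
(Structurally: 0 ring(s) + 1 π bond(s) = 1.)

1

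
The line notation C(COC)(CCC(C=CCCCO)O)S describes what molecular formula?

C11H22O3S

Heavy atoms from the SMILES: 11 C, 3 O, 1 S.
Implicit hydrogens by atom environment:
  6 × C: 2 H each → 12
  4 × C: 1 H each → 4
  2 × O: 1 H each → 2
  1 × C: 3 H
  1 × O: no H
  1 × S: 1 H
  Total hydrogens = 22.
Molecular formula: C11H22O3S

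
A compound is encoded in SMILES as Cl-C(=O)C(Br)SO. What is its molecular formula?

C2H2BrClO2S

Heavy atoms from the SMILES: 1 Br, 2 C, 1 Cl, 2 O, 1 S.
Implicit hydrogens by atom environment:
  1 × Br: no H
  1 × C: 1 H
  1 × C: no H
  1 × Cl: no H
  1 × O: 1 H
  1 × O: no H
  1 × S: no H
  Total hydrogens = 2.
Molecular formula: C2H2BrClO2S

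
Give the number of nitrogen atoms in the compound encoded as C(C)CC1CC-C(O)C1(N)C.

1

The symbol for nitrogen appears 1 time in the SMILES.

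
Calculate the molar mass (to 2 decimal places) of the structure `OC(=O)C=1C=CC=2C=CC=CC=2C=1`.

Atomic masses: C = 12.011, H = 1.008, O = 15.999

Molecular formula: C11H8O2.
M = 11×12.011 + 8×1.008 + 2×15.999 = 172.18 g/mol.

172.18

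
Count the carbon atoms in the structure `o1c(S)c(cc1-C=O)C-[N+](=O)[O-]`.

6

The symbol for carbon appears 6 times in the SMILES. Lowercase c denotes aromatic carbon and counts toward C.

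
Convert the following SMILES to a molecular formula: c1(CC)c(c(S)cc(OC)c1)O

C9H12O2S

Heavy atoms from the SMILES: 9 C, 2 O, 1 S.
Implicit hydrogens by atom environment:
  4 × C (aromatic): no H
  2 × C: 3 H each → 6
  2 × C (aromatic): 1 H each → 2
  1 × C: 2 H
  1 × O: 1 H
  1 × O: no H
  1 × S: 1 H
  Total hydrogens = 12.
Molecular formula: C9H12O2S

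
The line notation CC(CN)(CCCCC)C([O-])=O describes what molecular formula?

C9H18NO2-

Heavy atoms from the SMILES: 9 C, 1 N, 2 O.
Implicit hydrogens by atom environment:
  5 × C: 2 H each → 10
  2 × C: 3 H each → 6
  2 × C: no H
  1 × N: 2 H
  1 × O: no H
  1 × O (charge -1): no H
  Total hydrogens = 18.
Net charge -1.
Molecular formula: C9H18NO2-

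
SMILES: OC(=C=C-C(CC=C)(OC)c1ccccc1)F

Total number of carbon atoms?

14

The symbol for carbon appears 14 times in the SMILES. Lowercase c denotes aromatic carbon and counts toward C.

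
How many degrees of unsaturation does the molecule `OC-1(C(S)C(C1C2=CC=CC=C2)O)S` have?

5

Molecular formula from the SMILES: C10H12O2S2.
DoU = (2C + 2 + N − H − X)/2 = (2·10 + 2 + 0 − 12 − 0)/2 = 10/2 = 5.
(Structurally: 2 ring(s) + 3 π bond(s) = 5.)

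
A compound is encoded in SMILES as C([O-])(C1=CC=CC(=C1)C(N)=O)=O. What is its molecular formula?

C8H6NO3-

Heavy atoms from the SMILES: 8 C, 1 N, 3 O.
Implicit hydrogens by atom environment:
  4 × C (aromatic): 1 H each → 4
  2 × C (aromatic): no H
  2 × C: no H
  2 × O: no H
  1 × N: 2 H
  1 × O (charge -1): no H
  Total hydrogens = 6.
Net charge -1.
Molecular formula: C8H6NO3-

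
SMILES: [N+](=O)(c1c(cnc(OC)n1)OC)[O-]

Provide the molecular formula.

C6H7N3O4

Heavy atoms from the SMILES: 6 C, 3 N, 4 O.
Implicit hydrogens by atom environment:
  3 × C (aromatic): no H
  3 × O: no H
  2 × C: 3 H each → 6
  2 × N (aromatic): no H
  1 × C (aromatic): 1 H
  1 × N (charge +1): no H
  1 × O (charge -1): no H
  Total hydrogens = 7.
Molecular formula: C6H7N3O4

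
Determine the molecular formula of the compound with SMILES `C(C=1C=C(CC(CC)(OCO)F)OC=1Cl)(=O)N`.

Heavy atoms from the SMILES: 10 C, 1 Cl, 1 F, 1 N, 4 O.
Implicit hydrogens by atom environment:
  3 × C: 2 H each → 6
  3 × C (aromatic): no H
  2 × C: no H
  2 × O: no H
  1 × C: 3 H
  1 × C (aromatic): 1 H
  1 × Cl: no H
  1 × F: no H
  1 × N: 2 H
  1 × O: 1 H
  1 × O (aromatic): no H
  Total hydrogens = 13.
Molecular formula: C10H13ClFNO4

C10H13ClFNO4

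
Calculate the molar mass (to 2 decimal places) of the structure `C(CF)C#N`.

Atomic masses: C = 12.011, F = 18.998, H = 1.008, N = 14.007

73.07

Molecular formula: C3H4FN.
M = 3×12.011 + 1×18.998 + 4×1.008 + 1×14.007 = 73.07 g/mol.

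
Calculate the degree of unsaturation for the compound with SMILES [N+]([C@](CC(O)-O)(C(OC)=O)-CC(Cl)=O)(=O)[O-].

Molecular formula from the SMILES: C7H10ClNO7.
DoU = (2C + 2 + N − H − X)/2 = (2·7 + 2 + 1 − 10 − 1)/2 = 6/2 = 3.
(Structurally: 0 ring(s) + 3 π bond(s) = 3.)

3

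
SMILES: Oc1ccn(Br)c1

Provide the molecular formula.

C4H4BrNO

Heavy atoms from the SMILES: 1 Br, 4 C, 1 N, 1 O.
Implicit hydrogens by atom environment:
  3 × C (aromatic): 1 H each → 3
  1 × Br: no H
  1 × C (aromatic): no H
  1 × N (aromatic): no H
  1 × O: 1 H
  Total hydrogens = 4.
Molecular formula: C4H4BrNO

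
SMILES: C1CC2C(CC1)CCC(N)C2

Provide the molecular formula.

Heavy atoms from the SMILES: 10 C, 1 N.
Implicit hydrogens by atom environment:
  7 × C: 2 H each → 14
  3 × C: 1 H each → 3
  1 × N: 2 H
  Total hydrogens = 19.
Molecular formula: C10H19N

C10H19N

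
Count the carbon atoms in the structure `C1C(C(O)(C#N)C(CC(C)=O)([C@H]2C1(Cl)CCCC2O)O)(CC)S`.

The symbol for carbon appears 16 times in the SMILES. (Cl is a single chlorine, not C + l.)

16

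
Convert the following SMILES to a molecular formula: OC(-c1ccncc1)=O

Heavy atoms from the SMILES: 6 C, 1 N, 2 O.
Implicit hydrogens by atom environment:
  4 × C (aromatic): 1 H each → 4
  1 × C (aromatic): no H
  1 × C: no H
  1 × N (aromatic): no H
  1 × O: 1 H
  1 × O: no H
  Total hydrogens = 5.
Molecular formula: C6H5NO2

C6H5NO2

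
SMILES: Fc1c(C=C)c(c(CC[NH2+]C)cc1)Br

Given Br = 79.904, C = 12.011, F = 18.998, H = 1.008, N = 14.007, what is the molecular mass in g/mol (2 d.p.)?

259.14

Molecular formula: C11H14BrFN+.
M = 1×79.904 + 11×12.011 + 1×18.998 + 14×1.008 + 1×14.007 = 259.14 g/mol.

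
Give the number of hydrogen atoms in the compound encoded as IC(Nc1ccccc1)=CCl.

7

Hydrogens are implicit in SMILES; fill each atom to its normal valence:
  5 × C (aromatic): 1 H each → 5
  1 × C: 1 H
  1 × C: no H
  1 × C (aromatic): no H
  1 × Cl: no H
  1 × I: no H
  1 × N: 1 H
  Total hydrogens = 7.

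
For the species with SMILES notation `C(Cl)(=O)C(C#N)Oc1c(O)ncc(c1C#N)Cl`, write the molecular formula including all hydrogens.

C9H3Cl2N3O3

Heavy atoms from the SMILES: 9 C, 2 Cl, 3 N, 3 O.
Implicit hydrogens by atom environment:
  4 × C (aromatic): no H
  3 × C: no H
  2 × Cl: no H
  2 × N: no H
  2 × O: no H
  1 × C (aromatic): 1 H
  1 × C: 1 H
  1 × N (aromatic): no H
  1 × O: 1 H
  Total hydrogens = 3.
Molecular formula: C9H3Cl2N3O3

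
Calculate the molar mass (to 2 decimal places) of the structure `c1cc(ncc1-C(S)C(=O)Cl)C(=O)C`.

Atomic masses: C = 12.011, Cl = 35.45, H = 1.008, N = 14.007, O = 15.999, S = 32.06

Molecular formula: C9H8ClNO2S.
M = 9×12.011 + 1×35.45 + 8×1.008 + 1×14.007 + 2×15.999 + 1×32.06 = 229.68 g/mol.

229.68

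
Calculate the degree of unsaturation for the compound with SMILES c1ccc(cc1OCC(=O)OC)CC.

Molecular formula from the SMILES: C11H14O3.
DoU = (2C + 2 + N − H − X)/2 = (2·11 + 2 + 0 − 14 − 0)/2 = 10/2 = 5.
(Structurally: 1 ring(s) + 4 π bond(s) = 5.)

5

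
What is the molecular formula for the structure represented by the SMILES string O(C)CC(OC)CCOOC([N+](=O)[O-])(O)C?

Heavy atoms from the SMILES: 8 C, 1 N, 7 O.
Implicit hydrogens by atom environment:
  5 × O: no H
  3 × C: 3 H each → 9
  3 × C: 2 H each → 6
  1 × C: 1 H
  1 × C: no H
  1 × N (charge +1): no H
  1 × O: 1 H
  1 × O (charge -1): no H
  Total hydrogens = 17.
Molecular formula: C8H17NO7

C8H17NO7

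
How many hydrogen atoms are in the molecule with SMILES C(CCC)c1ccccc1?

14

Hydrogens are implicit in SMILES; fill each atom to its normal valence:
  5 × C (aromatic): 1 H each → 5
  3 × C: 2 H each → 6
  1 × C: 3 H
  1 × C (aromatic): no H
  Total hydrogens = 14.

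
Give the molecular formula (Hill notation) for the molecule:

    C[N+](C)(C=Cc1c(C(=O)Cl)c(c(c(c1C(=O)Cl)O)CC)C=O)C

Heavy atoms from the SMILES: 16 C, 2 Cl, 1 N, 4 O.
Implicit hydrogens by atom environment:
  6 × C (aromatic): no H
  4 × C: 3 H each → 12
  3 × C: 1 H each → 3
  3 × O: no H
  2 × C: no H
  2 × Cl: no H
  1 × C: 2 H
  1 × N (charge +1): no H
  1 × O: 1 H
  Total hydrogens = 18.
Net charge +1.
Molecular formula: C16H18Cl2NO4+

C16H18Cl2NO4+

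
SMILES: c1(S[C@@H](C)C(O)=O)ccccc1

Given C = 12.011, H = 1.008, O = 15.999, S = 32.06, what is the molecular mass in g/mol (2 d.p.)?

Molecular formula: C9H10O2S.
M = 9×12.011 + 10×1.008 + 2×15.999 + 1×32.06 = 182.24 g/mol.

182.24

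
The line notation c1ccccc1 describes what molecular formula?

C6H6

Heavy atoms from the SMILES: 6 C.
Implicit hydrogens by atom environment:
  6 × C (aromatic): 1 H each → 6
  Total hydrogens = 6.
Molecular formula: C6H6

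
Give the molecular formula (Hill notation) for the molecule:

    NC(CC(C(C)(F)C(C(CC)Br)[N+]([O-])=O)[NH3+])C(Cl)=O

C10H19BrClFN3O3+

Heavy atoms from the SMILES: 1 Br, 10 C, 1 Cl, 1 F, 3 N, 3 O.
Implicit hydrogens by atom environment:
  4 × C: 1 H each → 4
  2 × C: 3 H each → 6
  2 × C: 2 H each → 4
  2 × C: no H
  2 × O: no H
  1 × Br: no H
  1 × Cl: no H
  1 × F: no H
  1 × N (charge +1): 3 H
  1 × N: 2 H
  1 × N (charge +1): no H
  1 × O (charge -1): no H
  Total hydrogens = 19.
Net charge +1.
Molecular formula: C10H19BrClFN3O3+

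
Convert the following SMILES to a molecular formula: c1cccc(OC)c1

Heavy atoms from the SMILES: 7 C, 1 O.
Implicit hydrogens by atom environment:
  5 × C (aromatic): 1 H each → 5
  1 × C: 3 H
  1 × C (aromatic): no H
  1 × O: no H
  Total hydrogens = 8.
Molecular formula: C7H8O

C7H8O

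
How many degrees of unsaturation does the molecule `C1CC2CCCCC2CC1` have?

2

Molecular formula from the SMILES: C10H18.
DoU = (2C + 2 + N − H − X)/2 = (2·10 + 2 + 0 − 18 − 0)/2 = 4/2 = 2.
(Structurally: 2 ring(s) + 0 π bond(s) = 2.)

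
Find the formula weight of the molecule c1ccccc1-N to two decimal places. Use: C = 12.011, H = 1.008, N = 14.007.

Molecular formula: C6H7N.
M = 6×12.011 + 7×1.008 + 1×14.007 = 93.13 g/mol.

93.13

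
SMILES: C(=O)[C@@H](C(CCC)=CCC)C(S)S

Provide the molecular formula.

Heavy atoms from the SMILES: 10 C, 1 O, 2 S.
Implicit hydrogens by atom environment:
  4 × C: 1 H each → 4
  3 × C: 2 H each → 6
  2 × C: 3 H each → 6
  2 × S: 1 H each → 2
  1 × C: no H
  1 × O: no H
  Total hydrogens = 18.
Molecular formula: C10H18OS2

C10H18OS2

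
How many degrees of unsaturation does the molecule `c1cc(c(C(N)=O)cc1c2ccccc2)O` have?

9

Molecular formula from the SMILES: C13H11NO2.
DoU = (2C + 2 + N − H − X)/2 = (2·13 + 2 + 1 − 11 − 0)/2 = 18/2 = 9.
(Structurally: 2 ring(s) + 7 π bond(s) = 9.)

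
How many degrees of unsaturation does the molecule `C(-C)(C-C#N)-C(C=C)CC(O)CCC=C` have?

4

Molecular formula from the SMILES: C13H21NO.
DoU = (2C + 2 + N − H − X)/2 = (2·13 + 2 + 1 − 21 − 0)/2 = 8/2 = 4.
(Structurally: 0 ring(s) + 4 π bond(s) = 4.)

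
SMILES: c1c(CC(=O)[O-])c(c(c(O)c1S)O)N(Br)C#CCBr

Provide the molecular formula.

C11H8Br2NO4S-

Heavy atoms from the SMILES: 2 Br, 11 C, 1 N, 4 O, 1 S.
Implicit hydrogens by atom environment:
  5 × C (aromatic): no H
  3 × C: no H
  2 × Br: no H
  2 × C: 2 H each → 4
  2 × O: 1 H each → 2
  1 × C (aromatic): 1 H
  1 × N: no H
  1 × O: no H
  1 × O (charge -1): no H
  1 × S: 1 H
  Total hydrogens = 8.
Net charge -1.
Molecular formula: C11H8Br2NO4S-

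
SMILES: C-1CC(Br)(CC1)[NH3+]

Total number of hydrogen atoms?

Hydrogens are implicit in SMILES; fill each atom to its normal valence:
  4 × C: 2 H each → 8
  1 × Br: no H
  1 × C: no H
  1 × N (charge +1): 3 H
  Total hydrogens = 11.

11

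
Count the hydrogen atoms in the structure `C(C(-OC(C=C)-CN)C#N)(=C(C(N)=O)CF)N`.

Hydrogens are implicit in SMILES; fill each atom to its normal valence:
  4 × C: no H
  3 × C: 2 H each → 6
  3 × C: 1 H each → 3
  3 × N: 2 H each → 6
  2 × O: no H
  1 × F: no H
  1 × N: no H
  Total hydrogens = 15.

15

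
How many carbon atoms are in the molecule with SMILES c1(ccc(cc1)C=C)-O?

The symbol for carbon appears 8 times in the SMILES. Lowercase c denotes aromatic carbon and counts toward C.

8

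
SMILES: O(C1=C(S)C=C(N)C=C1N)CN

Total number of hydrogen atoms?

11

Hydrogens are implicit in SMILES; fill each atom to its normal valence:
  4 × C (aromatic): no H
  3 × N: 2 H each → 6
  2 × C (aromatic): 1 H each → 2
  1 × C: 2 H
  1 × O: no H
  1 × S: 1 H
  Total hydrogens = 11.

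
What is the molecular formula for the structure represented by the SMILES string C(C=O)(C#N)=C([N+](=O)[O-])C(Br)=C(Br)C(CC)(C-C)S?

Heavy atoms from the SMILES: 2 Br, 11 C, 2 N, 3 O, 1 S.
Implicit hydrogens by atom environment:
  6 × C: no H
  2 × Br: no H
  2 × C: 3 H each → 6
  2 × C: 2 H each → 4
  2 × O: no H
  1 × C: 1 H
  1 × N: no H
  1 × N (charge +1): no H
  1 × O (charge -1): no H
  1 × S: 1 H
  Total hydrogens = 12.
Molecular formula: C11H12Br2N2O3S

C11H12Br2N2O3S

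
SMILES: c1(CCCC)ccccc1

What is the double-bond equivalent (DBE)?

4

Molecular formula from the SMILES: C10H14.
DoU = (2C + 2 + N − H − X)/2 = (2·10 + 2 + 0 − 14 − 0)/2 = 8/2 = 4.
(Structurally: 1 ring(s) + 3 π bond(s) = 4.)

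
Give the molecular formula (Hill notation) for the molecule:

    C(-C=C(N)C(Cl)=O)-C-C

C6H10ClNO

Heavy atoms from the SMILES: 6 C, 1 Cl, 1 N, 1 O.
Implicit hydrogens by atom environment:
  2 × C: 2 H each → 4
  2 × C: no H
  1 × C: 3 H
  1 × C: 1 H
  1 × Cl: no H
  1 × N: 2 H
  1 × O: no H
  Total hydrogens = 10.
Molecular formula: C6H10ClNO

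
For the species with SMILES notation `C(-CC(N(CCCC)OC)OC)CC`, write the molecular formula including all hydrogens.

Heavy atoms from the SMILES: 11 C, 1 N, 2 O.
Implicit hydrogens by atom environment:
  6 × C: 2 H each → 12
  4 × C: 3 H each → 12
  2 × O: no H
  1 × C: 1 H
  1 × N: no H
  Total hydrogens = 25.
Molecular formula: C11H25NO2

C11H25NO2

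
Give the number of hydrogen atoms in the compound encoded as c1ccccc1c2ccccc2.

Hydrogens are implicit in SMILES; fill each atom to its normal valence:
  10 × C (aromatic): 1 H each → 10
  2 × C (aromatic): no H
  Total hydrogens = 10.

10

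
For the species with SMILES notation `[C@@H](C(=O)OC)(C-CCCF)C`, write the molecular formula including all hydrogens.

C8H15FO2

Heavy atoms from the SMILES: 8 C, 1 F, 2 O.
Implicit hydrogens by atom environment:
  4 × C: 2 H each → 8
  2 × C: 3 H each → 6
  2 × O: no H
  1 × C: 1 H
  1 × C: no H
  1 × F: no H
  Total hydrogens = 15.
Molecular formula: C8H15FO2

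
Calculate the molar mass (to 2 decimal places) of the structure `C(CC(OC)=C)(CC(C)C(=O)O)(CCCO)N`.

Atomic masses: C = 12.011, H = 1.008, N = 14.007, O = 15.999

Molecular formula: C12H23NO4.
M = 12×12.011 + 23×1.008 + 1×14.007 + 4×15.999 = 245.32 g/mol.

245.32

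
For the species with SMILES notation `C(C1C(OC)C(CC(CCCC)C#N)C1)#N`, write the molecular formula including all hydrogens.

C13H20N2O

Heavy atoms from the SMILES: 13 C, 2 N, 1 O.
Implicit hydrogens by atom environment:
  5 × C: 2 H each → 10
  4 × C: 1 H each → 4
  2 × C: 3 H each → 6
  2 × C: no H
  2 × N: no H
  1 × O: no H
  Total hydrogens = 20.
Molecular formula: C13H20N2O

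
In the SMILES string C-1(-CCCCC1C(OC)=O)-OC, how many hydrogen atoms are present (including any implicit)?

16

Hydrogens are implicit in SMILES; fill each atom to its normal valence:
  4 × C: 2 H each → 8
  3 × O: no H
  2 × C: 3 H each → 6
  2 × C: 1 H each → 2
  1 × C: no H
  Total hydrogens = 16.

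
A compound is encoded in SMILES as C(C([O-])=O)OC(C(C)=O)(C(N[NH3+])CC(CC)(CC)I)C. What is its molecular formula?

C13H25IN2O4

Heavy atoms from the SMILES: 13 C, 1 I, 2 N, 4 O.
Implicit hydrogens by atom environment:
  4 × C: 3 H each → 12
  4 × C: 2 H each → 8
  4 × C: no H
  3 × O: no H
  1 × C: 1 H
  1 × I: no H
  1 × N (charge +1): 3 H
  1 × N: 1 H
  1 × O (charge -1): no H
  Total hydrogens = 25.
Molecular formula: C13H25IN2O4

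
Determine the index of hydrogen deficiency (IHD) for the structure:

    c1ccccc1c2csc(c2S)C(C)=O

Molecular formula from the SMILES: C12H10OS2.
DoU = (2C + 2 + N − H − X)/2 = (2·12 + 2 + 0 − 10 − 0)/2 = 16/2 = 8.
(Structurally: 2 ring(s) + 6 π bond(s) = 8.)

8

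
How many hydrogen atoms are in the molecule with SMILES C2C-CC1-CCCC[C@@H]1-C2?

Hydrogens are implicit in SMILES; fill each atom to its normal valence:
  8 × C: 2 H each → 16
  2 × C: 1 H each → 2
  Total hydrogens = 18.

18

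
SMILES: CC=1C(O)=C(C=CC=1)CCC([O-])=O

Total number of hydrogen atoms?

11

Hydrogens are implicit in SMILES; fill each atom to its normal valence:
  3 × C (aromatic): 1 H each → 3
  3 × C (aromatic): no H
  2 × C: 2 H each → 4
  1 × C: 3 H
  1 × C: no H
  1 × O: 1 H
  1 × O: no H
  1 × O (charge -1): no H
  Total hydrogens = 11.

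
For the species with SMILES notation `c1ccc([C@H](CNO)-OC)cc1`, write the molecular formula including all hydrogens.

Heavy atoms from the SMILES: 9 C, 1 N, 2 O.
Implicit hydrogens by atom environment:
  5 × C (aromatic): 1 H each → 5
  1 × C: 3 H
  1 × C: 2 H
  1 × C: 1 H
  1 × C (aromatic): no H
  1 × N: 1 H
  1 × O: 1 H
  1 × O: no H
  Total hydrogens = 13.
Molecular formula: C9H13NO2

C9H13NO2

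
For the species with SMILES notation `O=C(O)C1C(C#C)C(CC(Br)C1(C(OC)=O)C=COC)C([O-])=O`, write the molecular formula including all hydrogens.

Heavy atoms from the SMILES: 1 Br, 15 C, 7 O.
Implicit hydrogens by atom environment:
  7 × C: 1 H each → 7
  5 × C: no H
  5 × O: no H
  2 × C: 3 H each → 6
  1 × Br: no H
  1 × C: 2 H
  1 × O: 1 H
  1 × O (charge -1): no H
  Total hydrogens = 16.
Net charge -1.
Molecular formula: C15H16BrO7-

C15H16BrO7-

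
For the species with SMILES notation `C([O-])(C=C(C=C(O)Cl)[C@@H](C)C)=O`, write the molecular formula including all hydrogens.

Heavy atoms from the SMILES: 8 C, 1 Cl, 3 O.
Implicit hydrogens by atom environment:
  3 × C: 1 H each → 3
  3 × C: no H
  2 × C: 3 H each → 6
  1 × Cl: no H
  1 × O: 1 H
  1 × O: no H
  1 × O (charge -1): no H
  Total hydrogens = 10.
Net charge -1.
Molecular formula: C8H10ClO3-

C8H10ClO3-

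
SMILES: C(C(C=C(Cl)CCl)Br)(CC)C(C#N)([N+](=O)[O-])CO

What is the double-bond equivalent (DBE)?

4

Molecular formula from the SMILES: C10H13BrCl2N2O3.
DoU = (2C + 2 + N − H − X)/2 = (2·10 + 2 + 2 − 13 − 3)/2 = 8/2 = 4.
(Structurally: 0 ring(s) + 4 π bond(s) = 4.)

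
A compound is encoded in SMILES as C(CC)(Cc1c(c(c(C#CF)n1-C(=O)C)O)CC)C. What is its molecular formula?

C15H20FNO2

Heavy atoms from the SMILES: 15 C, 1 F, 1 N, 2 O.
Implicit hydrogens by atom environment:
  4 × C: 3 H each → 12
  4 × C (aromatic): no H
  3 × C: 2 H each → 6
  3 × C: no H
  1 × C: 1 H
  1 × F: no H
  1 × N (aromatic): no H
  1 × O: 1 H
  1 × O: no H
  Total hydrogens = 20.
Molecular formula: C15H20FNO2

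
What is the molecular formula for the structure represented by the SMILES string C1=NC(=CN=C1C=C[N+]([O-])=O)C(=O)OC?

Heavy atoms from the SMILES: 8 C, 3 N, 4 O.
Implicit hydrogens by atom environment:
  3 × O: no H
  2 × C (aromatic): 1 H each → 2
  2 × C: 1 H each → 2
  2 × C (aromatic): no H
  2 × N (aromatic): no H
  1 × C: 3 H
  1 × C: no H
  1 × N (charge +1): no H
  1 × O (charge -1): no H
  Total hydrogens = 7.
Molecular formula: C8H7N3O4

C8H7N3O4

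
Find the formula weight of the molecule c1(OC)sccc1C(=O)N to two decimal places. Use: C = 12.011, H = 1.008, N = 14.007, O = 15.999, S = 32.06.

Molecular formula: C6H7NO2S.
M = 6×12.011 + 7×1.008 + 1×14.007 + 2×15.999 + 1×32.06 = 157.19 g/mol.

157.19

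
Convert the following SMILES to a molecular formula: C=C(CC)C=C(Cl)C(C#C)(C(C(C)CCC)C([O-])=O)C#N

Heavy atoms from the SMILES: 17 C, 1 Cl, 1 N, 2 O.
Implicit hydrogens by atom environment:
  6 × C: no H
  4 × C: 2 H each → 8
  4 × C: 1 H each → 4
  3 × C: 3 H each → 9
  1 × Cl: no H
  1 × N: no H
  1 × O: no H
  1 × O (charge -1): no H
  Total hydrogens = 21.
Net charge -1.
Molecular formula: C17H21ClNO2-

C17H21ClNO2-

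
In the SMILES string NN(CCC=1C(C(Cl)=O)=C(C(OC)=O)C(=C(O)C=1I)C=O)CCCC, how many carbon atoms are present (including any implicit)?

The symbol for carbon appears 16 times in the SMILES. (Cl is a single chlorine, not C + l.)

16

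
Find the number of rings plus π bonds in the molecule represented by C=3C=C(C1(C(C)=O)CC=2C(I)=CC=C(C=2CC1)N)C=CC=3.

Molecular formula from the SMILES: C18H18INO.
DoU = (2C + 2 + N − H − X)/2 = (2·18 + 2 + 1 − 18 − 1)/2 = 20/2 = 10.
(Structurally: 3 ring(s) + 7 π bond(s) = 10.)

10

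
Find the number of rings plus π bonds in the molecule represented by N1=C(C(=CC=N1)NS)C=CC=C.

Molecular formula from the SMILES: C8H9N3S.
DoU = (2C + 2 + N − H − X)/2 = (2·8 + 2 + 3 − 9 − 0)/2 = 12/2 = 6.
(Structurally: 1 ring(s) + 5 π bond(s) = 6.)

6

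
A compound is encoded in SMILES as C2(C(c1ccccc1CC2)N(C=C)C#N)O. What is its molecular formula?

C13H14N2O

Heavy atoms from the SMILES: 13 C, 2 N, 1 O.
Implicit hydrogens by atom environment:
  4 × C (aromatic): 1 H each → 4
  3 × C: 2 H each → 6
  3 × C: 1 H each → 3
  2 × C (aromatic): no H
  2 × N: no H
  1 × C: no H
  1 × O: 1 H
  Total hydrogens = 14.
Molecular formula: C13H14N2O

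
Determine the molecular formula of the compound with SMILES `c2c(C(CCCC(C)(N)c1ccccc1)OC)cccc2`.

Heavy atoms from the SMILES: 19 C, 1 N, 1 O.
Implicit hydrogens by atom environment:
  10 × C (aromatic): 1 H each → 10
  3 × C: 2 H each → 6
  2 × C: 3 H each → 6
  2 × C (aromatic): no H
  1 × C: 1 H
  1 × C: no H
  1 × N: 2 H
  1 × O: no H
  Total hydrogens = 25.
Molecular formula: C19H25NO

C19H25NO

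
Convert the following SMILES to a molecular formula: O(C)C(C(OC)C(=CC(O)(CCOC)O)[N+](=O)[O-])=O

C10H17NO8

Heavy atoms from the SMILES: 10 C, 1 N, 8 O.
Implicit hydrogens by atom environment:
  5 × O: no H
  3 × C: 3 H each → 9
  3 × C: no H
  2 × C: 2 H each → 4
  2 × C: 1 H each → 2
  2 × O: 1 H each → 2
  1 × N (charge +1): no H
  1 × O (charge -1): no H
  Total hydrogens = 17.
Molecular formula: C10H17NO8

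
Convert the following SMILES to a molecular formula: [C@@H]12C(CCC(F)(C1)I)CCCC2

Heavy atoms from the SMILES: 10 C, 1 F, 1 I.
Implicit hydrogens by atom environment:
  7 × C: 2 H each → 14
  2 × C: 1 H each → 2
  1 × C: no H
  1 × F: no H
  1 × I: no H
  Total hydrogens = 16.
Molecular formula: C10H16FI

C10H16FI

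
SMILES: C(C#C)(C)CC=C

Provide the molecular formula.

C7H10

Heavy atoms from the SMILES: 7 C.
Implicit hydrogens by atom environment:
  3 × C: 1 H each → 3
  2 × C: 2 H each → 4
  1 × C: 3 H
  1 × C: no H
  Total hydrogens = 10.
Molecular formula: C7H10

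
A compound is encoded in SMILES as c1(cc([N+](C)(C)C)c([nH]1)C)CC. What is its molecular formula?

Heavy atoms from the SMILES: 10 C, 2 N.
Implicit hydrogens by atom environment:
  5 × C: 3 H each → 15
  3 × C (aromatic): no H
  1 × C: 2 H
  1 × C (aromatic): 1 H
  1 × N (aromatic): 1 H
  1 × N (charge +1): no H
  Total hydrogens = 19.
Net charge +1.
Molecular formula: C10H19N2+

C10H19N2+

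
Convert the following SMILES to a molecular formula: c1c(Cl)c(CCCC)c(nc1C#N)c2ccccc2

Heavy atoms from the SMILES: 16 C, 1 Cl, 2 N.
Implicit hydrogens by atom environment:
  6 × C (aromatic): 1 H each → 6
  5 × C (aromatic): no H
  3 × C: 2 H each → 6
  1 × C: 3 H
  1 × C: no H
  1 × Cl: no H
  1 × N (aromatic): no H
  1 × N: no H
  Total hydrogens = 15.
Molecular formula: C16H15ClN2

C16H15ClN2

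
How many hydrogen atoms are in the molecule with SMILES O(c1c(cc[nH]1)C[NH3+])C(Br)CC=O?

Hydrogens are implicit in SMILES; fill each atom to its normal valence:
  2 × C: 2 H each → 4
  2 × C (aromatic): 1 H each → 2
  2 × C: 1 H each → 2
  2 × C (aromatic): no H
  2 × O: no H
  1 × Br: no H
  1 × N (charge +1): 3 H
  1 × N (aromatic): 1 H
  Total hydrogens = 12.

12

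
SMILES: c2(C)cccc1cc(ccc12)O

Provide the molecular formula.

Heavy atoms from the SMILES: 11 C, 1 O.
Implicit hydrogens by atom environment:
  6 × C (aromatic): 1 H each → 6
  4 × C (aromatic): no H
  1 × C: 3 H
  1 × O: 1 H
  Total hydrogens = 10.
Molecular formula: C11H10O

C11H10O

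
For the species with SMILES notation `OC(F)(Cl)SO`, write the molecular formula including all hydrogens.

CH2ClFO2S

Heavy atoms from the SMILES: 1 C, 1 Cl, 1 F, 2 O, 1 S.
Implicit hydrogens by atom environment:
  2 × O: 1 H each → 2
  1 × C: no H
  1 × Cl: no H
  1 × F: no H
  1 × S: no H
  Total hydrogens = 2.
Molecular formula: CH2ClFO2S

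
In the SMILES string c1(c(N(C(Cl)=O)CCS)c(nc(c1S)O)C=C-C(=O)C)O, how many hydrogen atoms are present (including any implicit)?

Hydrogens are implicit in SMILES; fill each atom to its normal valence:
  5 × C (aromatic): no H
  2 × C: 2 H each → 4
  2 × C: 1 H each → 2
  2 × C: no H
  2 × O: 1 H each → 2
  2 × O: no H
  2 × S: 1 H each → 2
  1 × C: 3 H
  1 × Cl: no H
  1 × N (aromatic): no H
  1 × N: no H
  Total hydrogens = 13.

13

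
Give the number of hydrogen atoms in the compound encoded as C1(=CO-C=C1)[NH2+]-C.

8

Hydrogens are implicit in SMILES; fill each atom to its normal valence:
  3 × C (aromatic): 1 H each → 3
  1 × C: 3 H
  1 × C (aromatic): no H
  1 × N (charge +1): 2 H
  1 × O (aromatic): no H
  Total hydrogens = 8.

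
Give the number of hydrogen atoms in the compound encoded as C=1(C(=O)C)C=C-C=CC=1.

8

Hydrogens are implicit in SMILES; fill each atom to its normal valence:
  5 × C (aromatic): 1 H each → 5
  1 × C: 3 H
  1 × C (aromatic): no H
  1 × C: no H
  1 × O: no H
  Total hydrogens = 8.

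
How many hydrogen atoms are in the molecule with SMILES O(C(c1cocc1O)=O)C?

Hydrogens are implicit in SMILES; fill each atom to its normal valence:
  2 × C (aromatic): 1 H each → 2
  2 × C (aromatic): no H
  2 × O: no H
  1 × C: 3 H
  1 × C: no H
  1 × O: 1 H
  1 × O (aromatic): no H
  Total hydrogens = 6.

6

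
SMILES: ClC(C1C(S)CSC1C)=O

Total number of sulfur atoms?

The symbol for sulfur appears 2 times in the SMILES.

2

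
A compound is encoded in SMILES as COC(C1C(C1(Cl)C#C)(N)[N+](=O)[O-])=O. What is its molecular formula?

C7H7ClN2O4

Heavy atoms from the SMILES: 7 C, 1 Cl, 2 N, 4 O.
Implicit hydrogens by atom environment:
  4 × C: no H
  3 × O: no H
  2 × C: 1 H each → 2
  1 × C: 3 H
  1 × Cl: no H
  1 × N: 2 H
  1 × N (charge +1): no H
  1 × O (charge -1): no H
  Total hydrogens = 7.
Molecular formula: C7H7ClN2O4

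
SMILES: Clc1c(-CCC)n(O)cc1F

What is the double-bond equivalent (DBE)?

3

Molecular formula from the SMILES: C7H9ClFNO.
DoU = (2C + 2 + N − H − X)/2 = (2·7 + 2 + 1 − 9 − 2)/2 = 6/2 = 3.
(Structurally: 1 ring(s) + 2 π bond(s) = 3.)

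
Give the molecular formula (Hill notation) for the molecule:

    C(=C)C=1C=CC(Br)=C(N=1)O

C7H6BrNO

Heavy atoms from the SMILES: 1 Br, 7 C, 1 N, 1 O.
Implicit hydrogens by atom environment:
  3 × C (aromatic): no H
  2 × C (aromatic): 1 H each → 2
  1 × Br: no H
  1 × C: 2 H
  1 × C: 1 H
  1 × N (aromatic): no H
  1 × O: 1 H
  Total hydrogens = 6.
Molecular formula: C7H6BrNO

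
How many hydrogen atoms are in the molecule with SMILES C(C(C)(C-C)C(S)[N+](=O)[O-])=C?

Hydrogens are implicit in SMILES; fill each atom to its normal valence:
  2 × C: 3 H each → 6
  2 × C: 2 H each → 4
  2 × C: 1 H each → 2
  1 × C: no H
  1 × N (charge +1): no H
  1 × O: no H
  1 × O (charge -1): no H
  1 × S: 1 H
  Total hydrogens = 13.

13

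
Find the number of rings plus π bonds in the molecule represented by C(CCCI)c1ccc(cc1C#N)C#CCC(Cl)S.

Molecular formula from the SMILES: C15H15ClINS.
DoU = (2C + 2 + N − H − X)/2 = (2·15 + 2 + 1 − 15 − 2)/2 = 16/2 = 8.
(Structurally: 1 ring(s) + 7 π bond(s) = 8.)

8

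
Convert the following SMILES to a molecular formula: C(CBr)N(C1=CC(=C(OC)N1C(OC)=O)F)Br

Heavy atoms from the SMILES: 2 Br, 9 C, 1 F, 2 N, 3 O.
Implicit hydrogens by atom environment:
  3 × C (aromatic): no H
  3 × O: no H
  2 × Br: no H
  2 × C: 3 H each → 6
  2 × C: 2 H each → 4
  1 × C (aromatic): 1 H
  1 × C: no H
  1 × F: no H
  1 × N (aromatic): no H
  1 × N: no H
  Total hydrogens = 11.
Molecular formula: C9H11Br2FN2O3

C9H11Br2FN2O3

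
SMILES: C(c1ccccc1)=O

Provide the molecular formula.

Heavy atoms from the SMILES: 7 C, 1 O.
Implicit hydrogens by atom environment:
  5 × C (aromatic): 1 H each → 5
  1 × C: 1 H
  1 × C (aromatic): no H
  1 × O: no H
  Total hydrogens = 6.
Molecular formula: C7H6O

C7H6O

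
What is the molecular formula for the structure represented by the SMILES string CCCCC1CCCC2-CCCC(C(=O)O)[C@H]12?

C15H26O2

Heavy atoms from the SMILES: 15 C, 2 O.
Implicit hydrogens by atom environment:
  9 × C: 2 H each → 18
  4 × C: 1 H each → 4
  1 × C: 3 H
  1 × C: no H
  1 × O: 1 H
  1 × O: no H
  Total hydrogens = 26.
Molecular formula: C15H26O2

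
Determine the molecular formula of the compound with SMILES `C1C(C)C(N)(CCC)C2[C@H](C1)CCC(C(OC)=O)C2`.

C16H29NO2

Heavy atoms from the SMILES: 16 C, 1 N, 2 O.
Implicit hydrogens by atom environment:
  7 × C: 2 H each → 14
  4 × C: 1 H each → 4
  3 × C: 3 H each → 9
  2 × C: no H
  2 × O: no H
  1 × N: 2 H
  Total hydrogens = 29.
Molecular formula: C16H29NO2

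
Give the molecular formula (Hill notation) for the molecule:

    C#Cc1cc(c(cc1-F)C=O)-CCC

C12H11FO

Heavy atoms from the SMILES: 12 C, 1 F, 1 O.
Implicit hydrogens by atom environment:
  4 × C (aromatic): no H
  2 × C: 2 H each → 4
  2 × C (aromatic): 1 H each → 2
  2 × C: 1 H each → 2
  1 × C: 3 H
  1 × C: no H
  1 × F: no H
  1 × O: no H
  Total hydrogens = 11.
Molecular formula: C12H11FO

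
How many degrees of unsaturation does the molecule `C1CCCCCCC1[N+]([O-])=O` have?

Molecular formula from the SMILES: C8H15NO2.
DoU = (2C + 2 + N − H − X)/2 = (2·8 + 2 + 1 − 15 − 0)/2 = 4/2 = 2.
(Structurally: 1 ring(s) + 1 π bond(s) = 2.)

2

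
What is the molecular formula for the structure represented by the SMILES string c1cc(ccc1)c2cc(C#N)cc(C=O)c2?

Heavy atoms from the SMILES: 14 C, 1 N, 1 O.
Implicit hydrogens by atom environment:
  8 × C (aromatic): 1 H each → 8
  4 × C (aromatic): no H
  1 × C: 1 H
  1 × C: no H
  1 × N: no H
  1 × O: no H
  Total hydrogens = 9.
Molecular formula: C14H9NO

C14H9NO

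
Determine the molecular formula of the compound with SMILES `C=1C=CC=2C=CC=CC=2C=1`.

Heavy atoms from the SMILES: 10 C.
Implicit hydrogens by atom environment:
  8 × C (aromatic): 1 H each → 8
  2 × C (aromatic): no H
  Total hydrogens = 8.
Molecular formula: C10H8

C10H8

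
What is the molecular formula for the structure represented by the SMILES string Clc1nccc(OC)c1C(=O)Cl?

Heavy atoms from the SMILES: 7 C, 2 Cl, 1 N, 2 O.
Implicit hydrogens by atom environment:
  3 × C (aromatic): no H
  2 × C (aromatic): 1 H each → 2
  2 × Cl: no H
  2 × O: no H
  1 × C: 3 H
  1 × C: no H
  1 × N (aromatic): no H
  Total hydrogens = 5.
Molecular formula: C7H5Cl2NO2

C7H5Cl2NO2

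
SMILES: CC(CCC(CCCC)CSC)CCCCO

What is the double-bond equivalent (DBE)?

Molecular formula from the SMILES: C15H32OS.
DoU = (2C + 2 + N − H − X)/2 = (2·15 + 2 + 0 − 32 − 0)/2 = 0/2 = 0.
(Structurally: 0 ring(s) + 0 π bond(s) = 0.)

0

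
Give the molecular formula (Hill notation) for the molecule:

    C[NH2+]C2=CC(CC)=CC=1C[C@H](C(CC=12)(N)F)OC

Heavy atoms from the SMILES: 14 C, 1 F, 2 N, 1 O.
Implicit hydrogens by atom environment:
  4 × C (aromatic): no H
  3 × C: 3 H each → 9
  3 × C: 2 H each → 6
  2 × C (aromatic): 1 H each → 2
  1 × C: 1 H
  1 × C: no H
  1 × F: no H
  1 × N (charge +1): 2 H
  1 × N: 2 H
  1 × O: no H
  Total hydrogens = 22.
Net charge +1.
Molecular formula: C14H22FN2O+

C14H22FN2O+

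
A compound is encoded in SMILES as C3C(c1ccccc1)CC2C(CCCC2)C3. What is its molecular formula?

Heavy atoms from the SMILES: 16 C.
Implicit hydrogens by atom environment:
  7 × C: 2 H each → 14
  5 × C (aromatic): 1 H each → 5
  3 × C: 1 H each → 3
  1 × C (aromatic): no H
  Total hydrogens = 22.
Molecular formula: C16H22

C16H22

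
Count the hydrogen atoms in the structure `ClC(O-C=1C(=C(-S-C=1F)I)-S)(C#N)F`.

1

Hydrogens are implicit in SMILES; fill each atom to its normal valence:
  4 × C (aromatic): no H
  2 × C: no H
  2 × F: no H
  1 × Cl: no H
  1 × I: no H
  1 × N: no H
  1 × O: no H
  1 × S: 1 H
  1 × S (aromatic): no H
  Total hydrogens = 1.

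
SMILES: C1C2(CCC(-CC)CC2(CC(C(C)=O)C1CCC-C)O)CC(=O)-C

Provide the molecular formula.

Heavy atoms from the SMILES: 21 C, 3 O.
Implicit hydrogens by atom environment:
  10 × C: 2 H each → 20
  4 × C: 3 H each → 12
  4 × C: no H
  3 × C: 1 H each → 3
  2 × O: no H
  1 × O: 1 H
  Total hydrogens = 36.
Molecular formula: C21H36O3

C21H36O3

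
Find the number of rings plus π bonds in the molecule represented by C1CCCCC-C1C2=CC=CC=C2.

5

Molecular formula from the SMILES: C13H18.
DoU = (2C + 2 + N − H − X)/2 = (2·13 + 2 + 0 − 18 − 0)/2 = 10/2 = 5.
(Structurally: 2 ring(s) + 3 π bond(s) = 5.)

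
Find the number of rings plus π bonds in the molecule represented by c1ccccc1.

4

Molecular formula from the SMILES: C6H6.
DoU = (2C + 2 + N − H − X)/2 = (2·6 + 2 + 0 − 6 − 0)/2 = 8/2 = 4.
(Structurally: 1 ring(s) + 3 π bond(s) = 4.)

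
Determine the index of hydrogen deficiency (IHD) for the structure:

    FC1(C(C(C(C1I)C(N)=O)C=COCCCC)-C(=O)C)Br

Molecular formula from the SMILES: C14H20BrFINO3.
DoU = (2C + 2 + N − H − X)/2 = (2·14 + 2 + 1 − 20 − 3)/2 = 8/2 = 4.
(Structurally: 1 ring(s) + 3 π bond(s) = 4.)

4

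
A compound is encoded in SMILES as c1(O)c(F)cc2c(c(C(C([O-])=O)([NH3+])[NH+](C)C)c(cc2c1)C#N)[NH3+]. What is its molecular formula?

Heavy atoms from the SMILES: 15 C, 1 F, 4 N, 3 O.
Implicit hydrogens by atom environment:
  7 × C (aromatic): no H
  3 × C (aromatic): 1 H each → 3
  3 × C: no H
  2 × C: 3 H each → 6
  2 × N (charge +1): 3 H each → 6
  1 × F: no H
  1 × N (charge +1): 1 H
  1 × N: no H
  1 × O: 1 H
  1 × O: no H
  1 × O (charge -1): no H
  Total hydrogens = 17.
Net charge +2.
Molecular formula: [C15H17FN4O3]2+

[C15H17FN4O3]2+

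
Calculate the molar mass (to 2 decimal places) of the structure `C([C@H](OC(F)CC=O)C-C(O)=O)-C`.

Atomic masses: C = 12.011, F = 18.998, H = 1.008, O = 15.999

Molecular formula: C8H13FO4.
M = 8×12.011 + 1×18.998 + 13×1.008 + 4×15.999 = 192.19 g/mol.

192.19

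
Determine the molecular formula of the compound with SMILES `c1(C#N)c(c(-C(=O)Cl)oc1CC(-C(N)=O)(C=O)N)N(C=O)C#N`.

Heavy atoms from the SMILES: 12 C, 1 Cl, 5 N, 5 O.
Implicit hydrogens by atom environment:
  5 × C: no H
  4 × C (aromatic): no H
  4 × O: no H
  3 × N: no H
  2 × C: 1 H each → 2
  2 × N: 2 H each → 4
  1 × C: 2 H
  1 × Cl: no H
  1 × O (aromatic): no H
  Total hydrogens = 8.
Molecular formula: C12H8ClN5O5

C12H8ClN5O5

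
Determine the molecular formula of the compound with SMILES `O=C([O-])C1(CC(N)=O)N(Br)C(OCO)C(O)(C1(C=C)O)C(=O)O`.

Heavy atoms from the SMILES: 1 Br, 11 C, 2 N, 9 O.
Implicit hydrogens by atom environment:
  6 × C: no H
  4 × O: 1 H each → 4
  4 × O: no H
  3 × C: 2 H each → 6
  2 × C: 1 H each → 2
  1 × Br: no H
  1 × N: 2 H
  1 × N: no H
  1 × O (charge -1): no H
  Total hydrogens = 14.
Net charge -1.
Molecular formula: C11H14BrN2O9-

C11H14BrN2O9-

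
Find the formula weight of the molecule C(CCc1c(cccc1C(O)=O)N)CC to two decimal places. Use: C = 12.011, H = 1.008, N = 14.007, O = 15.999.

Molecular formula: C12H17NO2.
M = 12×12.011 + 17×1.008 + 1×14.007 + 2×15.999 = 207.27 g/mol.

207.27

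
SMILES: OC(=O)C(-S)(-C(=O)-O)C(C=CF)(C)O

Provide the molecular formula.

C7H9FO5S

Heavy atoms from the SMILES: 7 C, 1 F, 5 O, 1 S.
Implicit hydrogens by atom environment:
  4 × C: no H
  3 × O: 1 H each → 3
  2 × C: 1 H each → 2
  2 × O: no H
  1 × C: 3 H
  1 × F: no H
  1 × S: 1 H
  Total hydrogens = 9.
Molecular formula: C7H9FO5S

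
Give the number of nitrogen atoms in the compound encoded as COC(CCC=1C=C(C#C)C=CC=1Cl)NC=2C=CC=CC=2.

The symbol for nitrogen appears 1 time in the SMILES.

1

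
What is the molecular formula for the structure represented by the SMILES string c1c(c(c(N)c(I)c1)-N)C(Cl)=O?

Heavy atoms from the SMILES: 7 C, 1 Cl, 1 I, 2 N, 1 O.
Implicit hydrogens by atom environment:
  4 × C (aromatic): no H
  2 × C (aromatic): 1 H each → 2
  2 × N: 2 H each → 4
  1 × C: no H
  1 × Cl: no H
  1 × I: no H
  1 × O: no H
  Total hydrogens = 6.
Molecular formula: C7H6ClIN2O

C7H6ClIN2O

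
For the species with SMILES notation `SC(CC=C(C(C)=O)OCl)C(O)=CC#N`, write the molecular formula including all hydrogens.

Heavy atoms from the SMILES: 9 C, 1 Cl, 1 N, 3 O, 1 S.
Implicit hydrogens by atom environment:
  4 × C: no H
  3 × C: 1 H each → 3
  2 × O: no H
  1 × C: 3 H
  1 × C: 2 H
  1 × Cl: no H
  1 × N: no H
  1 × O: 1 H
  1 × S: 1 H
  Total hydrogens = 10.
Molecular formula: C9H10ClNO3S

C9H10ClNO3S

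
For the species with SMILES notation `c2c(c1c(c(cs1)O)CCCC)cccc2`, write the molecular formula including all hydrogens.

C14H16OS

Heavy atoms from the SMILES: 14 C, 1 O, 1 S.
Implicit hydrogens by atom environment:
  6 × C (aromatic): 1 H each → 6
  4 × C (aromatic): no H
  3 × C: 2 H each → 6
  1 × C: 3 H
  1 × O: 1 H
  1 × S (aromatic): no H
  Total hydrogens = 16.
Molecular formula: C14H16OS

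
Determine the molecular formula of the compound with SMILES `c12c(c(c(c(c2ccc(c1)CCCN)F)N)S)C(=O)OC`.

C15H17FN2O2S

Heavy atoms from the SMILES: 15 C, 1 F, 2 N, 2 O, 1 S.
Implicit hydrogens by atom environment:
  7 × C (aromatic): no H
  3 × C: 2 H each → 6
  3 × C (aromatic): 1 H each → 3
  2 × N: 2 H each → 4
  2 × O: no H
  1 × C: 3 H
  1 × C: no H
  1 × F: no H
  1 × S: 1 H
  Total hydrogens = 17.
Molecular formula: C15H17FN2O2S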